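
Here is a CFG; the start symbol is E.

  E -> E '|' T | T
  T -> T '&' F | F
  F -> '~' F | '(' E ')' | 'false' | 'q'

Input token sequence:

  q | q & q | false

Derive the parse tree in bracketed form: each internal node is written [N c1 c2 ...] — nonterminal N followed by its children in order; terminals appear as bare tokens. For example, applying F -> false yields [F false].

E
E | T
E | T | T
T | T | T
F | T | T
q | T | T
q | T & F | T
q | F & F | T
q | q & F | T
q | q & q | T
q | q & q | F
q | q & q | false

[E [E [E [T [F q]]] | [T [T [F q]] & [F q]]] | [T [F false]]]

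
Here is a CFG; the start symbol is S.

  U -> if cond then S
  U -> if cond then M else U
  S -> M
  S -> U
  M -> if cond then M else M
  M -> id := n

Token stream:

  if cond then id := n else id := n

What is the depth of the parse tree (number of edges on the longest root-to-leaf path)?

3

[S [M if cond then [M id := n] else [M id := n]]]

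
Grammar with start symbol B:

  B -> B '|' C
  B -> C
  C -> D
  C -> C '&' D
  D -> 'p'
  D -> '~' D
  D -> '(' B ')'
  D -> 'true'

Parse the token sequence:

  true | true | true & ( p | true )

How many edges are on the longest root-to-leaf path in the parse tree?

7

[B [B [B [C [D true]]] | [C [D true]]] | [C [C [D true]] & [D ( [B [B [C [D p]]] | [C [D true]]] )]]]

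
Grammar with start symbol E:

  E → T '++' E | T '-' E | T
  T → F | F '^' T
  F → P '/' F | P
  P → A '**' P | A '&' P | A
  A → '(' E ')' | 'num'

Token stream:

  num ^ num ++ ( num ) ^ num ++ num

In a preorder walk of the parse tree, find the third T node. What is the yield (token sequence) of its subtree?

( num ) ^ num

[E [T [F [P [A num]]] ^ [T [F [P [A num]]]]] ++ [E [T [F [P [A ( [E [T [F [P [A num]]]]] )]]] ^ [T [F [P [A num]]]]] ++ [E [T [F [P [A num]]]]]]]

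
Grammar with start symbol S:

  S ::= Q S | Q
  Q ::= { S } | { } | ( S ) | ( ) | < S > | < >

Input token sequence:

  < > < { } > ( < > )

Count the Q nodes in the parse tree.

5

[S [Q < >] [S [Q < [S [Q { }]] >] [S [Q ( [S [Q < >]] )]]]]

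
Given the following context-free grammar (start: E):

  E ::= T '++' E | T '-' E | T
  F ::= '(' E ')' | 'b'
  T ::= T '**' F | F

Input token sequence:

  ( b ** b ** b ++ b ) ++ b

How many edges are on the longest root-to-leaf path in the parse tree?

8

[E [T [F ( [E [T [T [T [F b]] ** [F b]] ** [F b]] ++ [E [T [F b]]]] )]] ++ [E [T [F b]]]]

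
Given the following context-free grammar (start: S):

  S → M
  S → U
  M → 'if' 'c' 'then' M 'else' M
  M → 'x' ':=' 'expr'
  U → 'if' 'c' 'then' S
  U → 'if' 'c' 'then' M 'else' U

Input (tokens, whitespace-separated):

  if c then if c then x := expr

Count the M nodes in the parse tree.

1

[S [U if c then [S [U if c then [S [M x := expr]]]]]]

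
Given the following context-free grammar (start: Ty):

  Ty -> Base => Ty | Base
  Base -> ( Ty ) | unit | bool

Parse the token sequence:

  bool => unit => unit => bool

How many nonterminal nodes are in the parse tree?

[Ty [Base bool] => [Ty [Base unit] => [Ty [Base unit] => [Ty [Base bool]]]]]

8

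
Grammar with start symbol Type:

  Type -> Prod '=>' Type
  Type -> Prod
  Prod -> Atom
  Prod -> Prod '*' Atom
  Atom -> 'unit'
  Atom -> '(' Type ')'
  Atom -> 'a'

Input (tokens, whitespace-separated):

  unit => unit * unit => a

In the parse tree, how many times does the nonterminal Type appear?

3

[Type [Prod [Atom unit]] => [Type [Prod [Prod [Atom unit]] * [Atom unit]] => [Type [Prod [Atom a]]]]]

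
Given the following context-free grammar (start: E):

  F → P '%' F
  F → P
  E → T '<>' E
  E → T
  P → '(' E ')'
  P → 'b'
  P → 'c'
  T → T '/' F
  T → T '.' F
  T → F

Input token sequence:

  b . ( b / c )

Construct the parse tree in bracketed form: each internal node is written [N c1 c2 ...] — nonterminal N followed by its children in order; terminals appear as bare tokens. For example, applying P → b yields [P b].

[E [T [T [F [P b]]] . [F [P ( [E [T [T [F [P b]]] / [F [P c]]]] )]]]]

E
T
T . F
F . F
P . F
b . F
b . P
b . ( E )
b . ( T )
b . ( T / F )
b . ( F / F )
b . ( P / F )
b . ( b / F )
b . ( b / P )
b . ( b / c )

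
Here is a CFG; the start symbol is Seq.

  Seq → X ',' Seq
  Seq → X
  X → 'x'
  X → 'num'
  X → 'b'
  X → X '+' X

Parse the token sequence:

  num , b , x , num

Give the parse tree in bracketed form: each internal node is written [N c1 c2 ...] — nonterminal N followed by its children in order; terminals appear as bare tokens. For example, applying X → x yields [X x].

[Seq [X num] , [Seq [X b] , [Seq [X x] , [Seq [X num]]]]]

Seq
X , Seq
num , Seq
num , X , Seq
num , b , Seq
num , b , X , Seq
num , b , x , Seq
num , b , x , X
num , b , x , num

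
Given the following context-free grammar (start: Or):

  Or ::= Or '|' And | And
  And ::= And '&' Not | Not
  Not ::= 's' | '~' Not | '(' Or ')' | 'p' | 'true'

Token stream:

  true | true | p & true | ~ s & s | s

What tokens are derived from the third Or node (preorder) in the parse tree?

[Or [Or [Or [Or [Or [And [Not true]]] | [And [Not true]]] | [And [And [Not p]] & [Not true]]] | [And [And [Not ~ [Not s]]] & [Not s]]] | [And [Not s]]]

true | true | p & true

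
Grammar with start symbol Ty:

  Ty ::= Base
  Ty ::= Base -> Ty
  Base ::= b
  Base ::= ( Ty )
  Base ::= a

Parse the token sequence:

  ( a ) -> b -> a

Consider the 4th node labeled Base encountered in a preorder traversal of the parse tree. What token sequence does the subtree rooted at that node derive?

a

[Ty [Base ( [Ty [Base a]] )] -> [Ty [Base b] -> [Ty [Base a]]]]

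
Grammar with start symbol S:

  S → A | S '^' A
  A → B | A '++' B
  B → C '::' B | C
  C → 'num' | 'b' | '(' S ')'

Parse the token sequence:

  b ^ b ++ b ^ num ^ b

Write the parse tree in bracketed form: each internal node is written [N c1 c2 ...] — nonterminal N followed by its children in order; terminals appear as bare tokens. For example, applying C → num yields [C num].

S
S ^ A
S ^ A ^ A
S ^ A ^ A ^ A
A ^ A ^ A ^ A
B ^ A ^ A ^ A
C ^ A ^ A ^ A
b ^ A ^ A ^ A
b ^ A ++ B ^ A ^ A
b ^ B ++ B ^ A ^ A
b ^ C ++ B ^ A ^ A
b ^ b ++ B ^ A ^ A
b ^ b ++ C ^ A ^ A
b ^ b ++ b ^ A ^ A
b ^ b ++ b ^ B ^ A
b ^ b ++ b ^ C ^ A
b ^ b ++ b ^ num ^ A
b ^ b ++ b ^ num ^ B
b ^ b ++ b ^ num ^ C
b ^ b ++ b ^ num ^ b

[S [S [S [S [A [B [C b]]]] ^ [A [A [B [C b]]] ++ [B [C b]]]] ^ [A [B [C num]]]] ^ [A [B [C b]]]]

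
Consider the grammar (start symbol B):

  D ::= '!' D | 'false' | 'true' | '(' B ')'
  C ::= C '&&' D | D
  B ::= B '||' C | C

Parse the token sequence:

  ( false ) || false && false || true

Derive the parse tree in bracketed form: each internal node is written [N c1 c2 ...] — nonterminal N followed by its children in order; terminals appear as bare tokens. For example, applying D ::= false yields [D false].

B
B || C
B || C || C
C || C || C
D || C || C
( B ) || C || C
( C ) || C || C
( D ) || C || C
( false ) || C || C
( false ) || C && D || C
( false ) || D && D || C
( false ) || false && D || C
( false ) || false && false || C
( false ) || false && false || D
( false ) || false && false || true

[B [B [B [C [D ( [B [C [D false]]] )]]] || [C [C [D false]] && [D false]]] || [C [D true]]]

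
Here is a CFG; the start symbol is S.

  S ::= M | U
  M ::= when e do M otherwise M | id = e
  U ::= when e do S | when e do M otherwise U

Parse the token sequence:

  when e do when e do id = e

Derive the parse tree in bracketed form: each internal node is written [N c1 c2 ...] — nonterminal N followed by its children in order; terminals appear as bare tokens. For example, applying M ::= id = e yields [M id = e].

S
U
when e do S
when e do U
when e do when e do S
when e do when e do M
when e do when e do id = e

[S [U when e do [S [U when e do [S [M id = e]]]]]]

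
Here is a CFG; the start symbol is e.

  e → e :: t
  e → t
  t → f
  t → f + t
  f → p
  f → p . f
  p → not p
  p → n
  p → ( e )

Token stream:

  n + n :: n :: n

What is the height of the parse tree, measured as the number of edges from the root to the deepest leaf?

7

[e [e [e [t [f [p n]] + [t [f [p n]]]]] :: [t [f [p n]]]] :: [t [f [p n]]]]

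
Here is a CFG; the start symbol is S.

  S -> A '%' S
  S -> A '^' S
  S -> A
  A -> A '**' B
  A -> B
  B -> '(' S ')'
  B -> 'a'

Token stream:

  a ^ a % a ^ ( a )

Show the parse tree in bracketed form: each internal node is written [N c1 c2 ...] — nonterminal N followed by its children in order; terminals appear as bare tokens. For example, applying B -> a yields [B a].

S
A ^ S
B ^ S
a ^ S
a ^ A % S
a ^ B % S
a ^ a % S
a ^ a % A ^ S
a ^ a % B ^ S
a ^ a % a ^ S
a ^ a % a ^ A
a ^ a % a ^ B
a ^ a % a ^ ( S )
a ^ a % a ^ ( A )
a ^ a % a ^ ( B )
a ^ a % a ^ ( a )

[S [A [B a]] ^ [S [A [B a]] % [S [A [B a]] ^ [S [A [B ( [S [A [B a]]] )]]]]]]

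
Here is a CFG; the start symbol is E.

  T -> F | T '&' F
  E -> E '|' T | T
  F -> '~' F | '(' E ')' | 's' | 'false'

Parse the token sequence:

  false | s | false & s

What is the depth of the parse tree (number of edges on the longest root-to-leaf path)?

5

[E [E [E [T [F false]]] | [T [F s]]] | [T [T [F false]] & [F s]]]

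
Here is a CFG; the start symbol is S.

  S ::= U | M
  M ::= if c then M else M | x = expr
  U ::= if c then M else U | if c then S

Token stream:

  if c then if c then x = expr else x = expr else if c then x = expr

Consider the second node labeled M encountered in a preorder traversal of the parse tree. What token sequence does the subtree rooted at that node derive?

[S [U if c then [M if c then [M x = expr] else [M x = expr]] else [U if c then [S [M x = expr]]]]]

x = expr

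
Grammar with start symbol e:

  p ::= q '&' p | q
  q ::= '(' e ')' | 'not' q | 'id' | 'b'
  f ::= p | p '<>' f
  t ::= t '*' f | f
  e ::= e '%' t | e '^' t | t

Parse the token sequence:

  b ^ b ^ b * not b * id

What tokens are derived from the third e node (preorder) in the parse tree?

b

[e [e [e [t [f [p [q b]]]]] ^ [t [f [p [q b]]]]] ^ [t [t [t [f [p [q b]]]] * [f [p [q not [q b]]]]] * [f [p [q id]]]]]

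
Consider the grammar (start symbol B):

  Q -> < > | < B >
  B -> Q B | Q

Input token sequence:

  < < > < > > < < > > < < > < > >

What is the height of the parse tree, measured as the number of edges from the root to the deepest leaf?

7

[B [Q < [B [Q < >] [B [Q < >]]] >] [B [Q < [B [Q < >]] >] [B [Q < [B [Q < >] [B [Q < >]]] >]]]]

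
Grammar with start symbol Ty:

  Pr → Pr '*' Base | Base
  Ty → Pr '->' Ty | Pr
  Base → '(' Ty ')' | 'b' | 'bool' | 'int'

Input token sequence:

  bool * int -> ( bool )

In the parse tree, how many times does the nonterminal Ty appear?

[Ty [Pr [Pr [Base bool]] * [Base int]] -> [Ty [Pr [Base ( [Ty [Pr [Base bool]]] )]]]]

3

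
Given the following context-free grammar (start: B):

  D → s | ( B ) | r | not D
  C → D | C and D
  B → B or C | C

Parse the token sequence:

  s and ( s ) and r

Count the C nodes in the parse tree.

4

[B [C [C [C [D s]] and [D ( [B [C [D s]]] )]] and [D r]]]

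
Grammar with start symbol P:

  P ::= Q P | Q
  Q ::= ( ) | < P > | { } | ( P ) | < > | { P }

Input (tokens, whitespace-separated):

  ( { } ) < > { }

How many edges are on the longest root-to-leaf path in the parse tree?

[P [Q ( [P [Q { }]] )] [P [Q < >] [P [Q { }]]]]

4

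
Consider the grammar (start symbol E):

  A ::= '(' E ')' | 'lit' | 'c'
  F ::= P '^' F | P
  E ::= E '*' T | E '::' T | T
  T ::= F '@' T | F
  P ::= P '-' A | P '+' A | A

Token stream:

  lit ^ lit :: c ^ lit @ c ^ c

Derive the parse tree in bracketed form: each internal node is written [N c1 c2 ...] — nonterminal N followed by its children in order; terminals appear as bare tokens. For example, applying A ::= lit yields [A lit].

E
E :: T
T :: T
F :: T
P ^ F :: T
A ^ F :: T
lit ^ F :: T
lit ^ P :: T
lit ^ A :: T
lit ^ lit :: T
lit ^ lit :: F @ T
lit ^ lit :: P ^ F @ T
lit ^ lit :: A ^ F @ T
lit ^ lit :: c ^ F @ T
lit ^ lit :: c ^ P @ T
lit ^ lit :: c ^ A @ T
lit ^ lit :: c ^ lit @ T
lit ^ lit :: c ^ lit @ F
lit ^ lit :: c ^ lit @ P ^ F
lit ^ lit :: c ^ lit @ A ^ F
lit ^ lit :: c ^ lit @ c ^ F
lit ^ lit :: c ^ lit @ c ^ P
lit ^ lit :: c ^ lit @ c ^ A
lit ^ lit :: c ^ lit @ c ^ c

[E [E [T [F [P [A lit]] ^ [F [P [A lit]]]]]] :: [T [F [P [A c]] ^ [F [P [A lit]]]] @ [T [F [P [A c]] ^ [F [P [A c]]]]]]]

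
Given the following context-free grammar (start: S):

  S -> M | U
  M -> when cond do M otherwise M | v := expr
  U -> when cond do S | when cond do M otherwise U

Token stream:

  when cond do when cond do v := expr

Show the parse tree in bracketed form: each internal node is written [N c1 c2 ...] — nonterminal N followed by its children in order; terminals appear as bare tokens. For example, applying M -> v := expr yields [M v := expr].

[S [U when cond do [S [U when cond do [S [M v := expr]]]]]]

S
U
when cond do S
when cond do U
when cond do when cond do S
when cond do when cond do M
when cond do when cond do v := expr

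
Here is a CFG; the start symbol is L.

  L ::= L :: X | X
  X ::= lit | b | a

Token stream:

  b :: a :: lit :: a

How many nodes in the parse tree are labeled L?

4

[L [L [L [L [X b]] :: [X a]] :: [X lit]] :: [X a]]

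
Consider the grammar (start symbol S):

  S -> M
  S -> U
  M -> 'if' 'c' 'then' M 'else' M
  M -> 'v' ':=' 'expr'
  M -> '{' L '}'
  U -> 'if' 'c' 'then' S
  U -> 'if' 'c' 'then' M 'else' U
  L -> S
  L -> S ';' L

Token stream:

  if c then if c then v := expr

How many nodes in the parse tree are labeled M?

[S [U if c then [S [U if c then [S [M v := expr]]]]]]

1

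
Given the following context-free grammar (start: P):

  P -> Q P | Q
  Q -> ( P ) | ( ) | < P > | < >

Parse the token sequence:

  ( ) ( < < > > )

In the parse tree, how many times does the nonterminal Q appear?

[P [Q ( )] [P [Q ( [P [Q < [P [Q < >]] >]] )]]]

4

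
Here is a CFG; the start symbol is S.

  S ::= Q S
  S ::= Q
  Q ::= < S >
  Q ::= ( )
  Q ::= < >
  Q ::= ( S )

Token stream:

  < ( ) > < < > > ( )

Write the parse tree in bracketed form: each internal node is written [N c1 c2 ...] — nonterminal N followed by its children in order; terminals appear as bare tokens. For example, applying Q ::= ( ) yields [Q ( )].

S
Q S
< S > S
< Q > S
< ( ) > S
< ( ) > Q S
< ( ) > < S > S
< ( ) > < Q > S
< ( ) > < < > > S
< ( ) > < < > > Q
< ( ) > < < > > ( )

[S [Q < [S [Q ( )]] >] [S [Q < [S [Q < >]] >] [S [Q ( )]]]]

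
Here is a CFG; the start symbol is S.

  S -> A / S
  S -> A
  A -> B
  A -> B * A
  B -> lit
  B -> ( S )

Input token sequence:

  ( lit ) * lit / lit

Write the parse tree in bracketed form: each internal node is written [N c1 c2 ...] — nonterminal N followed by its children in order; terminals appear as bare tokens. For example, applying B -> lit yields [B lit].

[S [A [B ( [S [A [B lit]]] )] * [A [B lit]]] / [S [A [B lit]]]]

S
A / S
B * A / S
( S ) * A / S
( A ) * A / S
( B ) * A / S
( lit ) * A / S
( lit ) * B / S
( lit ) * lit / S
( lit ) * lit / A
( lit ) * lit / B
( lit ) * lit / lit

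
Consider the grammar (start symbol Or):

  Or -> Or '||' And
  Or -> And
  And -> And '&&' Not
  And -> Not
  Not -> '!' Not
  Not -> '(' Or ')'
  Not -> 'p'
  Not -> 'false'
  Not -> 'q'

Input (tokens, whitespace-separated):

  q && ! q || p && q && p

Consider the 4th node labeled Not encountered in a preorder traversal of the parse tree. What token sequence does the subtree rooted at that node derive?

p

[Or [Or [And [And [Not q]] && [Not ! [Not q]]]] || [And [And [And [Not p]] && [Not q]] && [Not p]]]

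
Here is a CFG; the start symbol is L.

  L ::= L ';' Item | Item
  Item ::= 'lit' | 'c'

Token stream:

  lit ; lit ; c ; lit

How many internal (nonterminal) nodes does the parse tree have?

[L [L [L [L [Item lit]] ; [Item lit]] ; [Item c]] ; [Item lit]]

8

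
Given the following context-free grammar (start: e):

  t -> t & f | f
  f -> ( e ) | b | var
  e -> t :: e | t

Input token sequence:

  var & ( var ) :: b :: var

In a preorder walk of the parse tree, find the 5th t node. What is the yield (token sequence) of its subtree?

[e [t [t [f var]] & [f ( [e [t [f var]]] )]] :: [e [t [f b]] :: [e [t [f var]]]]]

var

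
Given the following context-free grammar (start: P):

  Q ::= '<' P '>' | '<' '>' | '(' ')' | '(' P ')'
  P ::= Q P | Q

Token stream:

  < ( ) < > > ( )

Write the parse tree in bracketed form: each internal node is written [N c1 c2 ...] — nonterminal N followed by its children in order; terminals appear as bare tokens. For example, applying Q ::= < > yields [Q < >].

[P [Q < [P [Q ( )] [P [Q < >]]] >] [P [Q ( )]]]

P
Q P
< P > P
< Q P > P
< ( ) P > P
< ( ) Q > P
< ( ) < > > P
< ( ) < > > Q
< ( ) < > > ( )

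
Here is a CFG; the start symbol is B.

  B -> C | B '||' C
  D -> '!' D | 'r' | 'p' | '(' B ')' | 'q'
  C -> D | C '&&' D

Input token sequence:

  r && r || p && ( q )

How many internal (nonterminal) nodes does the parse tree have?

[B [B [C [C [D r]] && [D r]]] || [C [C [D p]] && [D ( [B [C [D q]]] )]]]

13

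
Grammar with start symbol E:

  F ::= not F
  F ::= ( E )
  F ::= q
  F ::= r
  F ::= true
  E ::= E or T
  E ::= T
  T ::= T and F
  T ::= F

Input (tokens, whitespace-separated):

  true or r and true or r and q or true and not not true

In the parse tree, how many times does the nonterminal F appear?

[E [E [E [E [T [F true]]] or [T [T [F r]] and [F true]]] or [T [T [F r]] and [F q]]] or [T [T [F true]] and [F not [F not [F true]]]]]

9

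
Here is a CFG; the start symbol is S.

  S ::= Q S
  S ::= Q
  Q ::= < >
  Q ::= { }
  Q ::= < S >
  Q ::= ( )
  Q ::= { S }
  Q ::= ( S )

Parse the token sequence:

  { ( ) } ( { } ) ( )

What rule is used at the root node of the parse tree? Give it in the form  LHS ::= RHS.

S ::= Q S

[S [Q { [S [Q ( )]] }] [S [Q ( [S [Q { }]] )] [S [Q ( )]]]]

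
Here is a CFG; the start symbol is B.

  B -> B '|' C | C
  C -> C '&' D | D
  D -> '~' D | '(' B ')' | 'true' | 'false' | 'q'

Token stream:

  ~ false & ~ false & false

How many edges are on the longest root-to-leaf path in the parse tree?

[B [C [C [C [D ~ [D false]]] & [D ~ [D false]]] & [D false]]]

6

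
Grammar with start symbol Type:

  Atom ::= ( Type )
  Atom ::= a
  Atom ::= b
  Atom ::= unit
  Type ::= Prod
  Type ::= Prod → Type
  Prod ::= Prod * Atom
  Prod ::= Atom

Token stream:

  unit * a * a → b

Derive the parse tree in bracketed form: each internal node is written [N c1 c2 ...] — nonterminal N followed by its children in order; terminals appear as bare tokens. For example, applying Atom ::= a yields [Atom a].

Type
Prod → Type
Prod * Atom → Type
Prod * Atom * Atom → Type
Atom * Atom * Atom → Type
unit * Atom * Atom → Type
unit * a * Atom → Type
unit * a * a → Type
unit * a * a → Prod
unit * a * a → Atom
unit * a * a → b

[Type [Prod [Prod [Prod [Atom unit]] * [Atom a]] * [Atom a]] → [Type [Prod [Atom b]]]]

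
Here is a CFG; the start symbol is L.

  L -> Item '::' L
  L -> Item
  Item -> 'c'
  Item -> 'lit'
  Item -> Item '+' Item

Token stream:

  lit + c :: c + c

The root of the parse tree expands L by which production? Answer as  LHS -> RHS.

L -> Item '::' L

[L [Item [Item lit] + [Item c]] :: [L [Item [Item c] + [Item c]]]]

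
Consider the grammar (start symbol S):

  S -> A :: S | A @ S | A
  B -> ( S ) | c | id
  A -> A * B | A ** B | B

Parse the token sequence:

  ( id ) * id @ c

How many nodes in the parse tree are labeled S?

[S [A [A [B ( [S [A [B id]]] )]] * [B id]] @ [S [A [B c]]]]

3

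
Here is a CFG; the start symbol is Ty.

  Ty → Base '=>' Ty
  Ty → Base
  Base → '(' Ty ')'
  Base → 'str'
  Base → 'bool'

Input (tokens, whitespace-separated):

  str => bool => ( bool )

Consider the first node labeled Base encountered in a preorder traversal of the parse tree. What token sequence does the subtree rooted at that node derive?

[Ty [Base str] => [Ty [Base bool] => [Ty [Base ( [Ty [Base bool]] )]]]]

str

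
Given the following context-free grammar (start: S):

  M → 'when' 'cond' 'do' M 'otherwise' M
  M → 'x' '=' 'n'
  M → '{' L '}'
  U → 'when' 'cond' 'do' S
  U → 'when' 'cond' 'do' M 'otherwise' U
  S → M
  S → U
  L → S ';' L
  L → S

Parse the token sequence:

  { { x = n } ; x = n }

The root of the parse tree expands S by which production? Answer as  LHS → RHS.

[S [M { [L [S [M { [L [S [M x = n]]] }]] ; [L [S [M x = n]]]] }]]

S → M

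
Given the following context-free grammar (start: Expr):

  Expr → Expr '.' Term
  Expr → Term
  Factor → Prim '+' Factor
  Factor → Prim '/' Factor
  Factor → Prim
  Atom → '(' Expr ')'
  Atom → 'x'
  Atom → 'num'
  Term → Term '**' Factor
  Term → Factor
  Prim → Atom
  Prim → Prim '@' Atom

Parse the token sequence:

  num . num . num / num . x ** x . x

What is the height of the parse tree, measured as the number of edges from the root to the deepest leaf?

9

[Expr [Expr [Expr [Expr [Expr [Term [Factor [Prim [Atom num]]]]] . [Term [Factor [Prim [Atom num]]]]] . [Term [Factor [Prim [Atom num]] / [Factor [Prim [Atom num]]]]]] . [Term [Term [Factor [Prim [Atom x]]]] ** [Factor [Prim [Atom x]]]]] . [Term [Factor [Prim [Atom x]]]]]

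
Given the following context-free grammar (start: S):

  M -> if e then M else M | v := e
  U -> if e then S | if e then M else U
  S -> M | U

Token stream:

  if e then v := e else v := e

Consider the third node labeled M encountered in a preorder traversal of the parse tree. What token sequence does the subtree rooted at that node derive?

v := e

[S [M if e then [M v := e] else [M v := e]]]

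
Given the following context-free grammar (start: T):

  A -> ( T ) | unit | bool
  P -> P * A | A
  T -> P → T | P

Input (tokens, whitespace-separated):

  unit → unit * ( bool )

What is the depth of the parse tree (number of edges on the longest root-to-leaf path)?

7

[T [P [A unit]] → [T [P [P [A unit]] * [A ( [T [P [A bool]]] )]]]]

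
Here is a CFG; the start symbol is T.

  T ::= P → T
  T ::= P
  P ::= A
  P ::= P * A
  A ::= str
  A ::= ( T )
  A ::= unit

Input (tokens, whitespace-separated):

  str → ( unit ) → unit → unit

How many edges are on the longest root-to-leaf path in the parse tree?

7

[T [P [A str]] → [T [P [A ( [T [P [A unit]]] )]] → [T [P [A unit]] → [T [P [A unit]]]]]]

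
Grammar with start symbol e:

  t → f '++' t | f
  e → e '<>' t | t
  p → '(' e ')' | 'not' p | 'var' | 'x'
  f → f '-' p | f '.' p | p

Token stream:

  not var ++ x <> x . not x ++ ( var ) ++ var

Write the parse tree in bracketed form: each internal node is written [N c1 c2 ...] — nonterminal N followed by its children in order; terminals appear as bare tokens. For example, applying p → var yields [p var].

[e [e [t [f [p not [p var]]] ++ [t [f [p x]]]]] <> [t [f [f [p x]] . [p not [p x]]] ++ [t [f [p ( [e [t [f [p var]]]] )]] ++ [t [f [p var]]]]]]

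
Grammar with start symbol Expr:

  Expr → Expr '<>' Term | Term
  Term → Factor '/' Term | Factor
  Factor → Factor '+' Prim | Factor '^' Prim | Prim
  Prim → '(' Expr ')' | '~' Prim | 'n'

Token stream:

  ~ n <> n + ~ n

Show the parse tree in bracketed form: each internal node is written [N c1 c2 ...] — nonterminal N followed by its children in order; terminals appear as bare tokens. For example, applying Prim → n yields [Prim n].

[Expr [Expr [Term [Factor [Prim ~ [Prim n]]]]] <> [Term [Factor [Factor [Prim n]] + [Prim ~ [Prim n]]]]]

Expr
Expr <> Term
Term <> Term
Factor <> Term
Prim <> Term
~ Prim <> Term
~ n <> Term
~ n <> Factor
~ n <> Factor + Prim
~ n <> Prim + Prim
~ n <> n + Prim
~ n <> n + ~ Prim
~ n <> n + ~ n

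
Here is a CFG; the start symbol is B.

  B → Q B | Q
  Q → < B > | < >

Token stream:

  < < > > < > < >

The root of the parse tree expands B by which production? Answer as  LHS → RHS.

B → Q B

[B [Q < [B [Q < >]] >] [B [Q < >] [B [Q < >]]]]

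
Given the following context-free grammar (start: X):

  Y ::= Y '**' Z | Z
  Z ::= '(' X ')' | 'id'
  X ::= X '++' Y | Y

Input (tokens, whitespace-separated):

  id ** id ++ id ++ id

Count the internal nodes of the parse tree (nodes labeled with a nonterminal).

11

[X [X [X [Y [Y [Z id]] ** [Z id]]] ++ [Y [Z id]]] ++ [Y [Z id]]]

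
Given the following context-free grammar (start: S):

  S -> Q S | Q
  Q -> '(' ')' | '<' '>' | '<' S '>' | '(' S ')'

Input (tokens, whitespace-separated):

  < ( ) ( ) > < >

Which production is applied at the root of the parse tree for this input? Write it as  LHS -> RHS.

[S [Q < [S [Q ( )] [S [Q ( )]]] >] [S [Q < >]]]

S -> Q S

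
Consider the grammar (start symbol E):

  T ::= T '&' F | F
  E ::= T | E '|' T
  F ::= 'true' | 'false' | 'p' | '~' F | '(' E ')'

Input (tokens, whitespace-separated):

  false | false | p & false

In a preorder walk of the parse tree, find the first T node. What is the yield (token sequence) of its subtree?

false

[E [E [E [T [F false]]] | [T [F false]]] | [T [T [F p]] & [F false]]]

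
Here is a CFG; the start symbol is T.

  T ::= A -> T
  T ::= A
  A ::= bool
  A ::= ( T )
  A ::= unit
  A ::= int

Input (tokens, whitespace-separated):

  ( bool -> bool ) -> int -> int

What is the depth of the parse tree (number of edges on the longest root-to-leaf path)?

[T [A ( [T [A bool] -> [T [A bool]]] )] -> [T [A int] -> [T [A int]]]]

5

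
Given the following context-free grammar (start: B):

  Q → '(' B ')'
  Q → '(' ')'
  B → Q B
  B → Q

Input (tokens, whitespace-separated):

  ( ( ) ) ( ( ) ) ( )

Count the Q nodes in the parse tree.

[B [Q ( [B [Q ( )]] )] [B [Q ( [B [Q ( )]] )] [B [Q ( )]]]]

5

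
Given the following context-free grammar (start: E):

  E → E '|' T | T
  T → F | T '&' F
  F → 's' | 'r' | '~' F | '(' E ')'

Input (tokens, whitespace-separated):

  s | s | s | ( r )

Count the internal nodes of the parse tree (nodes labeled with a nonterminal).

[E [E [E [E [T [F s]]] | [T [F s]]] | [T [F s]]] | [T [F ( [E [T [F r]]] )]]]

15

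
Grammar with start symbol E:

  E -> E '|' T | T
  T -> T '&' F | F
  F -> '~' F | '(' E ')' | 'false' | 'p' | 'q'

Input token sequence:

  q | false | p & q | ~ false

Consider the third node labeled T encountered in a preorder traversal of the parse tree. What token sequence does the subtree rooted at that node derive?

p & q

[E [E [E [E [T [F q]]] | [T [F false]]] | [T [T [F p]] & [F q]]] | [T [F ~ [F false]]]]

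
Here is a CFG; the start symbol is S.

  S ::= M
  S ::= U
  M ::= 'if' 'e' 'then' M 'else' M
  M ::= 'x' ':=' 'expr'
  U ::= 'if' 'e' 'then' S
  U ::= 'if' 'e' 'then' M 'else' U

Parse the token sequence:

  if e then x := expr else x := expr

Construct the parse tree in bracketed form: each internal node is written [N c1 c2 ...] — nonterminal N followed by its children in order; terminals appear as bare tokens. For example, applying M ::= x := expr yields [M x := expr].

[S [M if e then [M x := expr] else [M x := expr]]]

S
M
if e then M else M
if e then x := expr else M
if e then x := expr else x := expr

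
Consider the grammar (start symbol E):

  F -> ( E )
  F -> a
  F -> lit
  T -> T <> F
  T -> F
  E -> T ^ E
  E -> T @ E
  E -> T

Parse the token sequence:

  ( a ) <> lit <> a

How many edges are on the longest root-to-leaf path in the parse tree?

[E [T [T [T [F ( [E [T [F a]]] )]] <> [F lit]] <> [F a]]]

8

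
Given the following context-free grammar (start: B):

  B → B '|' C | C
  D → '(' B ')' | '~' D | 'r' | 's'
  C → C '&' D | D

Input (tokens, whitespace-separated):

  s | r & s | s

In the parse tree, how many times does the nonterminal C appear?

4

[B [B [B [C [D s]]] | [C [C [D r]] & [D s]]] | [C [D s]]]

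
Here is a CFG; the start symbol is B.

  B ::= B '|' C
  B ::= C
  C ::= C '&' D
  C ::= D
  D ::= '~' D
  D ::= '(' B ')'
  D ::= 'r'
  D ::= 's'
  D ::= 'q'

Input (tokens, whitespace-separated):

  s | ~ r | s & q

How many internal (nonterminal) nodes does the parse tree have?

12

[B [B [B [C [D s]]] | [C [D ~ [D r]]]] | [C [C [D s]] & [D q]]]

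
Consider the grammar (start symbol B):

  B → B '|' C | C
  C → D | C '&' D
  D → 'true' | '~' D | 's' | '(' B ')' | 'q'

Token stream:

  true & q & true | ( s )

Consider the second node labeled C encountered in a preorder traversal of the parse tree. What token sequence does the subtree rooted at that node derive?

true & q

[B [B [C [C [C [D true]] & [D q]] & [D true]]] | [C [D ( [B [C [D s]]] )]]]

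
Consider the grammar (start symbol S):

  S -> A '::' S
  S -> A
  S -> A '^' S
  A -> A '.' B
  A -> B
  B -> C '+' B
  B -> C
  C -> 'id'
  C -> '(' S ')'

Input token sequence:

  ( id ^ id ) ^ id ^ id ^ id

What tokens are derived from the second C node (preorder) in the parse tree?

[S [A [B [C ( [S [A [B [C id]]] ^ [S [A [B [C id]]]]] )]]] ^ [S [A [B [C id]]] ^ [S [A [B [C id]]] ^ [S [A [B [C id]]]]]]]

id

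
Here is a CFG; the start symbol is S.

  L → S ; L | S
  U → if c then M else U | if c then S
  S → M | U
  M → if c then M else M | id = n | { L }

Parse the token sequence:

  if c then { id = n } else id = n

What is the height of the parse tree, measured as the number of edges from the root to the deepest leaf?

[S [M if c then [M { [L [S [M id = n]]] }] else [M id = n]]]

6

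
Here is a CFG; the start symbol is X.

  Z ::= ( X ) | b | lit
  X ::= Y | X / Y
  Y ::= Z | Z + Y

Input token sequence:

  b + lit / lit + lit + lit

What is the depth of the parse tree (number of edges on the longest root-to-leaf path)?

5

[X [X [Y [Z b] + [Y [Z lit]]]] / [Y [Z lit] + [Y [Z lit] + [Y [Z lit]]]]]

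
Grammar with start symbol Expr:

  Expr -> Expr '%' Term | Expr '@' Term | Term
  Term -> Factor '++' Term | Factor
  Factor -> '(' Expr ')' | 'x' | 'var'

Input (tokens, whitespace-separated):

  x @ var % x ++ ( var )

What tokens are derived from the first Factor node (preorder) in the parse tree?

x

[Expr [Expr [Expr [Term [Factor x]]] @ [Term [Factor var]]] % [Term [Factor x] ++ [Term [Factor ( [Expr [Term [Factor var]]] )]]]]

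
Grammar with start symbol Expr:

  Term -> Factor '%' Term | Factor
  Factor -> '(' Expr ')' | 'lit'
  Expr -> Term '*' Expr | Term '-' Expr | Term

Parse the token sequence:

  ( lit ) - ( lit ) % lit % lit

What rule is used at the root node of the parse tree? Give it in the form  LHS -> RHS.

[Expr [Term [Factor ( [Expr [Term [Factor lit]]] )]] - [Expr [Term [Factor ( [Expr [Term [Factor lit]]] )] % [Term [Factor lit] % [Term [Factor lit]]]]]]

Expr -> Term '-' Expr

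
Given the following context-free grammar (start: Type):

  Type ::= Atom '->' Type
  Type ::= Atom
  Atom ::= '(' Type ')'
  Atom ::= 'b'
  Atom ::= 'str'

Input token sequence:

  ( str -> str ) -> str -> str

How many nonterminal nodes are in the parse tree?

[Type [Atom ( [Type [Atom str] -> [Type [Atom str]]] )] -> [Type [Atom str] -> [Type [Atom str]]]]

10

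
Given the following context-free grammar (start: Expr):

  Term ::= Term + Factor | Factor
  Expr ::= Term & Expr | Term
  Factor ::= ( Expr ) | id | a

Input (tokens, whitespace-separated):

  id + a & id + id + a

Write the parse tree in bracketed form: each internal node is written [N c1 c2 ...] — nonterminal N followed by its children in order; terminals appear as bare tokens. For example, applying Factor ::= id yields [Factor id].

[Expr [Term [Term [Factor id]] + [Factor a]] & [Expr [Term [Term [Term [Factor id]] + [Factor id]] + [Factor a]]]]

Expr
Term & Expr
Term + Factor & Expr
Factor + Factor & Expr
id + Factor & Expr
id + a & Expr
id + a & Term
id + a & Term + Factor
id + a & Term + Factor + Factor
id + a & Factor + Factor + Factor
id + a & id + Factor + Factor
id + a & id + id + Factor
id + a & id + id + a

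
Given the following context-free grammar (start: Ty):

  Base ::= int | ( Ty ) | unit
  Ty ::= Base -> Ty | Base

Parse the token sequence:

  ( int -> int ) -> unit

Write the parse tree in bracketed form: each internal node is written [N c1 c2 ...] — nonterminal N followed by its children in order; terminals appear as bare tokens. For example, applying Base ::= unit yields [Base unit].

Ty
Base -> Ty
( Ty ) -> Ty
( Base -> Ty ) -> Ty
( int -> Ty ) -> Ty
( int -> Base ) -> Ty
( int -> int ) -> Ty
( int -> int ) -> Base
( int -> int ) -> unit

[Ty [Base ( [Ty [Base int] -> [Ty [Base int]]] )] -> [Ty [Base unit]]]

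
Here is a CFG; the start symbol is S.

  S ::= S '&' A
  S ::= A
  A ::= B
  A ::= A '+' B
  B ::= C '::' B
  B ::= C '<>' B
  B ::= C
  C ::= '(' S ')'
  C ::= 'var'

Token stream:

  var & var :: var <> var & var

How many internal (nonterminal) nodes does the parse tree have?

[S [S [S [A [B [C var]]]] & [A [B [C var] :: [B [C var] <> [B [C var]]]]]] & [A [B [C var]]]]

16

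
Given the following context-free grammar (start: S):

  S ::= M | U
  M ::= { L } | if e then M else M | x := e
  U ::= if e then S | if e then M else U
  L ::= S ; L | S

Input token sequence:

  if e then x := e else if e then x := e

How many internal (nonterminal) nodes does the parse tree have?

[S [U if e then [M x := e] else [U if e then [S [M x := e]]]]]

6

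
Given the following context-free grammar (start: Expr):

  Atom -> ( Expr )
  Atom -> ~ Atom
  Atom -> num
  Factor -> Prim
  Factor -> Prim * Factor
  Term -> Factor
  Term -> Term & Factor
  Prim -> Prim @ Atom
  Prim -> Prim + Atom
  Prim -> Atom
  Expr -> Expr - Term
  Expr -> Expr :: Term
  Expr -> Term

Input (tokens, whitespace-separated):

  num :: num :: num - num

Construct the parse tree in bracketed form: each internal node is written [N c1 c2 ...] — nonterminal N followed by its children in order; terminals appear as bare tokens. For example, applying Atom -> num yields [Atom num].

[Expr [Expr [Expr [Expr [Term [Factor [Prim [Atom num]]]]] :: [Term [Factor [Prim [Atom num]]]]] :: [Term [Factor [Prim [Atom num]]]]] - [Term [Factor [Prim [Atom num]]]]]

Expr
Expr - Term
Expr :: Term - Term
Expr :: Term :: Term - Term
Term :: Term :: Term - Term
Factor :: Term :: Term - Term
Prim :: Term :: Term - Term
Atom :: Term :: Term - Term
num :: Term :: Term - Term
num :: Factor :: Term - Term
num :: Prim :: Term - Term
num :: Atom :: Term - Term
num :: num :: Term - Term
num :: num :: Factor - Term
num :: num :: Prim - Term
num :: num :: Atom - Term
num :: num :: num - Term
num :: num :: num - Factor
num :: num :: num - Prim
num :: num :: num - Atom
num :: num :: num - num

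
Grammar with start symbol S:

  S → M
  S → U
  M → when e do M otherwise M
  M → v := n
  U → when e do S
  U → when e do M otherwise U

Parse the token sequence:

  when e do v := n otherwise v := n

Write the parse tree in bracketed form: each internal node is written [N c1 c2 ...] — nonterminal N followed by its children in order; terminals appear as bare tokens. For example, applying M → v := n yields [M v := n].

S
M
when e do M otherwise M
when e do v := n otherwise M
when e do v := n otherwise v := n

[S [M when e do [M v := n] otherwise [M v := n]]]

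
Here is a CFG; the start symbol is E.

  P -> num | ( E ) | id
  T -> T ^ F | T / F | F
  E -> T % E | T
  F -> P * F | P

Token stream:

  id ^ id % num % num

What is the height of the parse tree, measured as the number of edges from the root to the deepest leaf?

6

[E [T [T [F [P id]]] ^ [F [P id]]] % [E [T [F [P num]]] % [E [T [F [P num]]]]]]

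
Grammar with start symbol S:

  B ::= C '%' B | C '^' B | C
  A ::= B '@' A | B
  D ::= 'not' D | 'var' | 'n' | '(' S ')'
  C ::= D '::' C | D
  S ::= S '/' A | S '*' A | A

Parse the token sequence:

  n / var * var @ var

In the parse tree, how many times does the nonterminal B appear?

4

[S [S [S [A [B [C [D n]]]]] / [A [B [C [D var]]]]] * [A [B [C [D var]]] @ [A [B [C [D var]]]]]]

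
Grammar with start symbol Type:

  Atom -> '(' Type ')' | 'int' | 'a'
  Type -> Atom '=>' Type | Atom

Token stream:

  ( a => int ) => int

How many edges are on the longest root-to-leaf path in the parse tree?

[Type [Atom ( [Type [Atom a] => [Type [Atom int]]] )] => [Type [Atom int]]]

5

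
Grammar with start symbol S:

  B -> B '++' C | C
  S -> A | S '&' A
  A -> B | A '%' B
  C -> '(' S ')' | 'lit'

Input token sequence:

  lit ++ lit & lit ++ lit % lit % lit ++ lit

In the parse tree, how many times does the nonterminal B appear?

7

[S [S [A [B [B [C lit]] ++ [C lit]]]] & [A [A [A [B [B [C lit]] ++ [C lit]]] % [B [C lit]]] % [B [B [C lit]] ++ [C lit]]]]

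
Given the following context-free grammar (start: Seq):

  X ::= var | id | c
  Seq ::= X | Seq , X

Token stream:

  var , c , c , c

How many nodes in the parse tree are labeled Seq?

4

[Seq [Seq [Seq [Seq [X var]] , [X c]] , [X c]] , [X c]]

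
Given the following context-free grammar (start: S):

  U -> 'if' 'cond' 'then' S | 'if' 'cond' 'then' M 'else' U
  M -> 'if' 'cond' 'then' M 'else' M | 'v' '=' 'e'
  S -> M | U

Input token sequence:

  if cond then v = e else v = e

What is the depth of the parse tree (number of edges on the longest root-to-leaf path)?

3

[S [M if cond then [M v = e] else [M v = e]]]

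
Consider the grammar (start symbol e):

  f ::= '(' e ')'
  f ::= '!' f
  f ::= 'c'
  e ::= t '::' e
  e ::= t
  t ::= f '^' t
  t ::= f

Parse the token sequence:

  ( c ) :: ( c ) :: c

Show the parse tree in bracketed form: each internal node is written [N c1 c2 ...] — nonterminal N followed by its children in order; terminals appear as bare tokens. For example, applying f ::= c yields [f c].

[e [t [f ( [e [t [f c]]] )]] :: [e [t [f ( [e [t [f c]]] )]] :: [e [t [f c]]]]]

e
t :: e
f :: e
( e ) :: e
( t ) :: e
( f ) :: e
( c ) :: e
( c ) :: t :: e
( c ) :: f :: e
( c ) :: ( e ) :: e
( c ) :: ( t ) :: e
( c ) :: ( f ) :: e
( c ) :: ( c ) :: e
( c ) :: ( c ) :: t
( c ) :: ( c ) :: f
( c ) :: ( c ) :: c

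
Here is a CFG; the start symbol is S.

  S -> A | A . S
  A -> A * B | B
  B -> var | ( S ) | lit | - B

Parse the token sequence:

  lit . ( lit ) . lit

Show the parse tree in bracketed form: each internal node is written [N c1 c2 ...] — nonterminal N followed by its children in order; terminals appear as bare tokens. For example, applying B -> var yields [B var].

[S [A [B lit]] . [S [A [B ( [S [A [B lit]]] )]] . [S [A [B lit]]]]]

S
A . S
B . S
lit . S
lit . A . S
lit . B . S
lit . ( S ) . S
lit . ( A ) . S
lit . ( B ) . S
lit . ( lit ) . S
lit . ( lit ) . A
lit . ( lit ) . B
lit . ( lit ) . lit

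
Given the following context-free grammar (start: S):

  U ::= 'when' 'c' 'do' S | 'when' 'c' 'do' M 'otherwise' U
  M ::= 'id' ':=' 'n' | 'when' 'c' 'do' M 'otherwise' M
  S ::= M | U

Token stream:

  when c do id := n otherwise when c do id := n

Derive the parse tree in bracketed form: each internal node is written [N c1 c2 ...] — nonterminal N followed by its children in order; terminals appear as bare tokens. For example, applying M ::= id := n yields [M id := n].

[S [U when c do [M id := n] otherwise [U when c do [S [M id := n]]]]]

S
U
when c do M otherwise U
when c do id := n otherwise U
when c do id := n otherwise when c do S
when c do id := n otherwise when c do M
when c do id := n otherwise when c do id := n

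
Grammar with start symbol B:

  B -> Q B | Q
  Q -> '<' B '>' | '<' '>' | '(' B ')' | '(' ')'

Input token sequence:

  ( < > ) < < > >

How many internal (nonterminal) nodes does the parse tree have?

[B [Q ( [B [Q < >]] )] [B [Q < [B [Q < >]] >]]]

8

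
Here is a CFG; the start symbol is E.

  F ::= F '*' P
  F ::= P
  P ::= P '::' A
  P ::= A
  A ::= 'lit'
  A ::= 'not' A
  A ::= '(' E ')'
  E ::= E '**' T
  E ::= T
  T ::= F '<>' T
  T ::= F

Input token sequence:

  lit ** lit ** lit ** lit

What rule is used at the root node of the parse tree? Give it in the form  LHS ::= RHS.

[E [E [E [E [T [F [P [A lit]]]]] ** [T [F [P [A lit]]]]] ** [T [F [P [A lit]]]]] ** [T [F [P [A lit]]]]]

E ::= E '**' T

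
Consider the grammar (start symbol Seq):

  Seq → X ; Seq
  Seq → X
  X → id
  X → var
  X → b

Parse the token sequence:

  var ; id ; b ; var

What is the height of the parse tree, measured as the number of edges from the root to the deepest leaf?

[Seq [X var] ; [Seq [X id] ; [Seq [X b] ; [Seq [X var]]]]]

5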